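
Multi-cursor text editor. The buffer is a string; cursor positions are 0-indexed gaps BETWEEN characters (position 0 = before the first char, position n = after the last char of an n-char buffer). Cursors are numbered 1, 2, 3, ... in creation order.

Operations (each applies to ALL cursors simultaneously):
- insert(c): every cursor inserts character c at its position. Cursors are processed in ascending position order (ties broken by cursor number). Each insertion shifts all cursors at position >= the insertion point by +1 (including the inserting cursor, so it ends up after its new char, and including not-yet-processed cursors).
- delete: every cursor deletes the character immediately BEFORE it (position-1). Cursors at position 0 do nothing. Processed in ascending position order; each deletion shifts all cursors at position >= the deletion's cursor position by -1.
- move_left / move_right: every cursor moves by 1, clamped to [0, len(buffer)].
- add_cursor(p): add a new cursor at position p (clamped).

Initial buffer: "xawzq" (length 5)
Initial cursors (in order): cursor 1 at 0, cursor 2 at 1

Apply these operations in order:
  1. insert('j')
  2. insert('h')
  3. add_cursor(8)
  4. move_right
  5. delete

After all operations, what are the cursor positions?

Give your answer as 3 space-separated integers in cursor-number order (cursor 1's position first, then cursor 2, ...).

Answer: 2 4 6

Derivation:
After op 1 (insert('j')): buffer="jxjawzq" (len 7), cursors c1@1 c2@3, authorship 1.2....
After op 2 (insert('h')): buffer="jhxjhawzq" (len 9), cursors c1@2 c2@5, authorship 11.22....
After op 3 (add_cursor(8)): buffer="jhxjhawzq" (len 9), cursors c1@2 c2@5 c3@8, authorship 11.22....
After op 4 (move_right): buffer="jhxjhawzq" (len 9), cursors c1@3 c2@6 c3@9, authorship 11.22....
After op 5 (delete): buffer="jhjhwz" (len 6), cursors c1@2 c2@4 c3@6, authorship 1122..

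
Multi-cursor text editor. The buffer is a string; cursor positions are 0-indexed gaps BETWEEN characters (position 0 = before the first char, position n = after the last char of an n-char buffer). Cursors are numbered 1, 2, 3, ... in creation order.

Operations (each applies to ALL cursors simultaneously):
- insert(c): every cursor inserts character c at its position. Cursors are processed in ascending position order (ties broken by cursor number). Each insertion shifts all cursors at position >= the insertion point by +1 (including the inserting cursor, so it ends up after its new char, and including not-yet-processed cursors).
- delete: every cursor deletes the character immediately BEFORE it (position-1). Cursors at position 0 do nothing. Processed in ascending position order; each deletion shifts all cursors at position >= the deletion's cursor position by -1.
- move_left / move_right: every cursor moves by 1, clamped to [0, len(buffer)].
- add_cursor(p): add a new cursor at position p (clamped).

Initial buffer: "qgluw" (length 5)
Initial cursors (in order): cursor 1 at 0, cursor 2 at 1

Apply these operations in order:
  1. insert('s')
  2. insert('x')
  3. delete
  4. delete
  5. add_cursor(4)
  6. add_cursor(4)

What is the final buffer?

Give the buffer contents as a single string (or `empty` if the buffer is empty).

After op 1 (insert('s')): buffer="sqsgluw" (len 7), cursors c1@1 c2@3, authorship 1.2....
After op 2 (insert('x')): buffer="sxqsxgluw" (len 9), cursors c1@2 c2@5, authorship 11.22....
After op 3 (delete): buffer="sqsgluw" (len 7), cursors c1@1 c2@3, authorship 1.2....
After op 4 (delete): buffer="qgluw" (len 5), cursors c1@0 c2@1, authorship .....
After op 5 (add_cursor(4)): buffer="qgluw" (len 5), cursors c1@0 c2@1 c3@4, authorship .....
After op 6 (add_cursor(4)): buffer="qgluw" (len 5), cursors c1@0 c2@1 c3@4 c4@4, authorship .....

Answer: qgluw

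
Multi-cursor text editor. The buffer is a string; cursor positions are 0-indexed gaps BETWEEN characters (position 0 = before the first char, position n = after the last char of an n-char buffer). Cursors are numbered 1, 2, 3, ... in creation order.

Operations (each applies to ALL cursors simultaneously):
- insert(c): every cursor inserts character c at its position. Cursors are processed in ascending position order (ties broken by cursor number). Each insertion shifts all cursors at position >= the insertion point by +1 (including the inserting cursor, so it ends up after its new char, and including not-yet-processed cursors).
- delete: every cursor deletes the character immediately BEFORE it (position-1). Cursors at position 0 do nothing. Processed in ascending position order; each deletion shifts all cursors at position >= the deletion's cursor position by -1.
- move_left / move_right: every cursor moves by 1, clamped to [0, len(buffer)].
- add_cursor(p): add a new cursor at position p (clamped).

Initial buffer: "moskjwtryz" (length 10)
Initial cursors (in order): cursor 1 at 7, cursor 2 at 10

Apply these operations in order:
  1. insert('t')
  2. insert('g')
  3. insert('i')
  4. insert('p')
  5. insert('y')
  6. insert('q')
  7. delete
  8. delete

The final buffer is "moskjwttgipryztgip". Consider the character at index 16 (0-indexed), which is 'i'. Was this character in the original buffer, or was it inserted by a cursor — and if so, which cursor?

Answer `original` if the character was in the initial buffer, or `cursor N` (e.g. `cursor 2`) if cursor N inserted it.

Answer: cursor 2

Derivation:
After op 1 (insert('t')): buffer="moskjwttryzt" (len 12), cursors c1@8 c2@12, authorship .......1...2
After op 2 (insert('g')): buffer="moskjwttgryztg" (len 14), cursors c1@9 c2@14, authorship .......11...22
After op 3 (insert('i')): buffer="moskjwttgiryztgi" (len 16), cursors c1@10 c2@16, authorship .......111...222
After op 4 (insert('p')): buffer="moskjwttgipryztgip" (len 18), cursors c1@11 c2@18, authorship .......1111...2222
After op 5 (insert('y')): buffer="moskjwttgipyryztgipy" (len 20), cursors c1@12 c2@20, authorship .......11111...22222
After op 6 (insert('q')): buffer="moskjwttgipyqryztgipyq" (len 22), cursors c1@13 c2@22, authorship .......111111...222222
After op 7 (delete): buffer="moskjwttgipyryztgipy" (len 20), cursors c1@12 c2@20, authorship .......11111...22222
After op 8 (delete): buffer="moskjwttgipryztgip" (len 18), cursors c1@11 c2@18, authorship .......1111...2222
Authorship (.=original, N=cursor N): . . . . . . . 1 1 1 1 . . . 2 2 2 2
Index 16: author = 2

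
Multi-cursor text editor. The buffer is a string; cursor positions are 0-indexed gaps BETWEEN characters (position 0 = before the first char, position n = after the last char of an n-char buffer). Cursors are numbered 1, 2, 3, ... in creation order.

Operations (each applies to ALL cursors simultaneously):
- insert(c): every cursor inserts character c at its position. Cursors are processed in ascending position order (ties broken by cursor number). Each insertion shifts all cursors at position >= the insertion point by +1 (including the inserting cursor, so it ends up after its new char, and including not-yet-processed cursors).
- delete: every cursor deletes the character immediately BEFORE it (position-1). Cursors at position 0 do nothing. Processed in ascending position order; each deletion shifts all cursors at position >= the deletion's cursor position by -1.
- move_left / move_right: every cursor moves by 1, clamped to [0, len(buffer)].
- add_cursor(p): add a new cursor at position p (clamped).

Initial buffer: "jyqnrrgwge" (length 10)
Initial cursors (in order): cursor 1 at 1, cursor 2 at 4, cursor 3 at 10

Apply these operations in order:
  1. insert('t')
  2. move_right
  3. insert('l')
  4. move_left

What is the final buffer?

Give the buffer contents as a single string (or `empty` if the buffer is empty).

After op 1 (insert('t')): buffer="jtyqntrrgwget" (len 13), cursors c1@2 c2@6 c3@13, authorship .1...2......3
After op 2 (move_right): buffer="jtyqntrrgwget" (len 13), cursors c1@3 c2@7 c3@13, authorship .1...2......3
After op 3 (insert('l')): buffer="jtylqntrlrgwgetl" (len 16), cursors c1@4 c2@9 c3@16, authorship .1.1..2.2.....33
After op 4 (move_left): buffer="jtylqntrlrgwgetl" (len 16), cursors c1@3 c2@8 c3@15, authorship .1.1..2.2.....33

Answer: jtylqntrlrgwgetl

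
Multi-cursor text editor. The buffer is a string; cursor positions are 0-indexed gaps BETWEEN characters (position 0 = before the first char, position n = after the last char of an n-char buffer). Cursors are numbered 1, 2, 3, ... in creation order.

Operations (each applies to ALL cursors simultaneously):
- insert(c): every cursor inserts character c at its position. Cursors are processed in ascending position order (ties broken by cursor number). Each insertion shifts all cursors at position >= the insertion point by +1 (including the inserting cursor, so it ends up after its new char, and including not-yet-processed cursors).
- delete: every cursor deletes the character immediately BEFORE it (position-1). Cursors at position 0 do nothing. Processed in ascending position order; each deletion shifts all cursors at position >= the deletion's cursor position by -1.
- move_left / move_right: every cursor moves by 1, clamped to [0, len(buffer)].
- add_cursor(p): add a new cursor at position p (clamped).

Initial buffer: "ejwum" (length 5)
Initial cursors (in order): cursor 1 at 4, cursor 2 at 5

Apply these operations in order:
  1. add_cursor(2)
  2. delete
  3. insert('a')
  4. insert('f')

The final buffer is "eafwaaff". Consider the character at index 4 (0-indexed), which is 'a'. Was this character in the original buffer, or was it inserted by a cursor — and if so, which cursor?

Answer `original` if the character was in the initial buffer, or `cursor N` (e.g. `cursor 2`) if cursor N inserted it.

Answer: cursor 1

Derivation:
After op 1 (add_cursor(2)): buffer="ejwum" (len 5), cursors c3@2 c1@4 c2@5, authorship .....
After op 2 (delete): buffer="ew" (len 2), cursors c3@1 c1@2 c2@2, authorship ..
After op 3 (insert('a')): buffer="eawaa" (len 5), cursors c3@2 c1@5 c2@5, authorship .3.12
After op 4 (insert('f')): buffer="eafwaaff" (len 8), cursors c3@3 c1@8 c2@8, authorship .33.1212
Authorship (.=original, N=cursor N): . 3 3 . 1 2 1 2
Index 4: author = 1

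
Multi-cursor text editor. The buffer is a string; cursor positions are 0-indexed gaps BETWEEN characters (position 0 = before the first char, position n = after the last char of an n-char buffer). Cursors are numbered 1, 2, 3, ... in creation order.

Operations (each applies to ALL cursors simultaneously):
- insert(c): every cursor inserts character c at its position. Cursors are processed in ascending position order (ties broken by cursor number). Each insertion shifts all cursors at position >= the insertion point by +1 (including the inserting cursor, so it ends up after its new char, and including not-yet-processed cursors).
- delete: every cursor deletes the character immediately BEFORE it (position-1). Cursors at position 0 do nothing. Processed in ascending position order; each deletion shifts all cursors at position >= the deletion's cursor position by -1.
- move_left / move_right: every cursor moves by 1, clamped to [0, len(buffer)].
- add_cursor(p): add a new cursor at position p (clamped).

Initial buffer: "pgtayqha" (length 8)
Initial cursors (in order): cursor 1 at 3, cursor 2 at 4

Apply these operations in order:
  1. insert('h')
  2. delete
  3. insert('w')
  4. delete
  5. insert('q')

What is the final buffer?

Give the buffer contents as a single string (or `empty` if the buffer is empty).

Answer: pgtqaqyqha

Derivation:
After op 1 (insert('h')): buffer="pgthahyqha" (len 10), cursors c1@4 c2@6, authorship ...1.2....
After op 2 (delete): buffer="pgtayqha" (len 8), cursors c1@3 c2@4, authorship ........
After op 3 (insert('w')): buffer="pgtwawyqha" (len 10), cursors c1@4 c2@6, authorship ...1.2....
After op 4 (delete): buffer="pgtayqha" (len 8), cursors c1@3 c2@4, authorship ........
After op 5 (insert('q')): buffer="pgtqaqyqha" (len 10), cursors c1@4 c2@6, authorship ...1.2....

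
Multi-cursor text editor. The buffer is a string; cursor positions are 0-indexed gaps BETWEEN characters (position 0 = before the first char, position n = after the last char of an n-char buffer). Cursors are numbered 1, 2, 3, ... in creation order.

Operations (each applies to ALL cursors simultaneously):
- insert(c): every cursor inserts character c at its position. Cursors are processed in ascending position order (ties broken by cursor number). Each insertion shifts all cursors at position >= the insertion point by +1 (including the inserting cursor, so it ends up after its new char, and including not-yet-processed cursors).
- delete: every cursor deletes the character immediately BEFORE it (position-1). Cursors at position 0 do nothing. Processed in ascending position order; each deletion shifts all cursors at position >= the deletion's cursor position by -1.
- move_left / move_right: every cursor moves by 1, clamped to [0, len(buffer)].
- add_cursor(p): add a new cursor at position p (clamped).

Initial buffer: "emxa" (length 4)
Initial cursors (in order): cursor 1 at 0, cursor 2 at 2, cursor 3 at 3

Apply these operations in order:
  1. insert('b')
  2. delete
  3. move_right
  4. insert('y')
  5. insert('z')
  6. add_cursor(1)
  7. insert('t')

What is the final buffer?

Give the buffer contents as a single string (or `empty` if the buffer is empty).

After op 1 (insert('b')): buffer="bembxba" (len 7), cursors c1@1 c2@4 c3@6, authorship 1..2.3.
After op 2 (delete): buffer="emxa" (len 4), cursors c1@0 c2@2 c3@3, authorship ....
After op 3 (move_right): buffer="emxa" (len 4), cursors c1@1 c2@3 c3@4, authorship ....
After op 4 (insert('y')): buffer="eymxyay" (len 7), cursors c1@2 c2@5 c3@7, authorship .1..2.3
After op 5 (insert('z')): buffer="eyzmxyzayz" (len 10), cursors c1@3 c2@7 c3@10, authorship .11..22.33
After op 6 (add_cursor(1)): buffer="eyzmxyzayz" (len 10), cursors c4@1 c1@3 c2@7 c3@10, authorship .11..22.33
After op 7 (insert('t')): buffer="etyztmxyztayzt" (len 14), cursors c4@2 c1@5 c2@10 c3@14, authorship .4111..222.333

Answer: etyztmxyztayzt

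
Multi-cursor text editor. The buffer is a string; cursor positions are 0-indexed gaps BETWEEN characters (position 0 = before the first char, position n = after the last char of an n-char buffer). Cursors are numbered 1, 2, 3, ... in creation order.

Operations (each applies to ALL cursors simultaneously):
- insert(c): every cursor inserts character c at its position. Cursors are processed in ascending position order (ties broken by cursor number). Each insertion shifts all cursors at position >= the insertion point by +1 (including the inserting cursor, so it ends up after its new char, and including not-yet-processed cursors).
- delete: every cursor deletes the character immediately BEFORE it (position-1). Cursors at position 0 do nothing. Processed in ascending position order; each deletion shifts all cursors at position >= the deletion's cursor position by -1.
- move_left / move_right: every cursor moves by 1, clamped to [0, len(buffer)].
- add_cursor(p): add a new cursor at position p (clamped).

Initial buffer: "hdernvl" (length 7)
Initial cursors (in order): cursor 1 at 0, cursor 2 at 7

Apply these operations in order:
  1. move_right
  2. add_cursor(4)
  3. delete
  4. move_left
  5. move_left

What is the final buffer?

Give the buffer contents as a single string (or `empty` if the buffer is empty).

Answer: denv

Derivation:
After op 1 (move_right): buffer="hdernvl" (len 7), cursors c1@1 c2@7, authorship .......
After op 2 (add_cursor(4)): buffer="hdernvl" (len 7), cursors c1@1 c3@4 c2@7, authorship .......
After op 3 (delete): buffer="denv" (len 4), cursors c1@0 c3@2 c2@4, authorship ....
After op 4 (move_left): buffer="denv" (len 4), cursors c1@0 c3@1 c2@3, authorship ....
After op 5 (move_left): buffer="denv" (len 4), cursors c1@0 c3@0 c2@2, authorship ....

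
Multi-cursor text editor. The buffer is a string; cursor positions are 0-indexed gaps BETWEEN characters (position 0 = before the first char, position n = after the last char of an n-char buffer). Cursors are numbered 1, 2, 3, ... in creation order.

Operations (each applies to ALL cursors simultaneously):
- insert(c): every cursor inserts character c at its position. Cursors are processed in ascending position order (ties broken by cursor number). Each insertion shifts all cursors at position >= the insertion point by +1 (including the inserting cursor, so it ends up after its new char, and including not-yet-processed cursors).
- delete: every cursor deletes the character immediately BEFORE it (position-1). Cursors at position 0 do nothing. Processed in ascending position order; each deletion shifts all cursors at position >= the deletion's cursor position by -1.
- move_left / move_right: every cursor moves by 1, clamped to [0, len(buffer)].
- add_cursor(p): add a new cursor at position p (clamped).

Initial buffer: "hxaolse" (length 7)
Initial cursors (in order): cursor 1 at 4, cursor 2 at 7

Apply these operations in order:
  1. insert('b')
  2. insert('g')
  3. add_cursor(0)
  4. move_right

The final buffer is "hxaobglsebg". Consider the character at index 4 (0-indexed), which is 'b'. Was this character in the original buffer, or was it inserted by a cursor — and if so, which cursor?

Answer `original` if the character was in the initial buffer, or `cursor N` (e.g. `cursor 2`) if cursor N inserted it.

After op 1 (insert('b')): buffer="hxaoblseb" (len 9), cursors c1@5 c2@9, authorship ....1...2
After op 2 (insert('g')): buffer="hxaobglsebg" (len 11), cursors c1@6 c2@11, authorship ....11...22
After op 3 (add_cursor(0)): buffer="hxaobglsebg" (len 11), cursors c3@0 c1@6 c2@11, authorship ....11...22
After op 4 (move_right): buffer="hxaobglsebg" (len 11), cursors c3@1 c1@7 c2@11, authorship ....11...22
Authorship (.=original, N=cursor N): . . . . 1 1 . . . 2 2
Index 4: author = 1

Answer: cursor 1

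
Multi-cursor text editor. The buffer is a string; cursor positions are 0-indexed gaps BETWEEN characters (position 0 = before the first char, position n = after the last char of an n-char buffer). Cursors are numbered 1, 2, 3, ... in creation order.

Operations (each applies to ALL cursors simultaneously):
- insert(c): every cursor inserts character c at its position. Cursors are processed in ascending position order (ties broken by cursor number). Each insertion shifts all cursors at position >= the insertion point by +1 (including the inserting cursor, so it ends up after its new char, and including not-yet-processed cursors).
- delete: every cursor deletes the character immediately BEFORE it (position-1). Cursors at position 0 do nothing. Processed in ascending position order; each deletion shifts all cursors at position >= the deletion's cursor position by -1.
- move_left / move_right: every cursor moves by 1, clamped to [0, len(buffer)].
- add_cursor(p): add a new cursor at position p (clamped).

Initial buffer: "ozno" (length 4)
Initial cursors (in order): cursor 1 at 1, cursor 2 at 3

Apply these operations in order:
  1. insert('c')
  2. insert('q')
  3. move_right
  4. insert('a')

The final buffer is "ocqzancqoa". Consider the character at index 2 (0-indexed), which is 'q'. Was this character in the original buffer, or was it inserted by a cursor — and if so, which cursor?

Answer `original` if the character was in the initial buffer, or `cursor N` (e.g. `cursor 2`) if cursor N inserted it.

After op 1 (insert('c')): buffer="ocznco" (len 6), cursors c1@2 c2@5, authorship .1..2.
After op 2 (insert('q')): buffer="ocqzncqo" (len 8), cursors c1@3 c2@7, authorship .11..22.
After op 3 (move_right): buffer="ocqzncqo" (len 8), cursors c1@4 c2@8, authorship .11..22.
After op 4 (insert('a')): buffer="ocqzancqoa" (len 10), cursors c1@5 c2@10, authorship .11.1.22.2
Authorship (.=original, N=cursor N): . 1 1 . 1 . 2 2 . 2
Index 2: author = 1

Answer: cursor 1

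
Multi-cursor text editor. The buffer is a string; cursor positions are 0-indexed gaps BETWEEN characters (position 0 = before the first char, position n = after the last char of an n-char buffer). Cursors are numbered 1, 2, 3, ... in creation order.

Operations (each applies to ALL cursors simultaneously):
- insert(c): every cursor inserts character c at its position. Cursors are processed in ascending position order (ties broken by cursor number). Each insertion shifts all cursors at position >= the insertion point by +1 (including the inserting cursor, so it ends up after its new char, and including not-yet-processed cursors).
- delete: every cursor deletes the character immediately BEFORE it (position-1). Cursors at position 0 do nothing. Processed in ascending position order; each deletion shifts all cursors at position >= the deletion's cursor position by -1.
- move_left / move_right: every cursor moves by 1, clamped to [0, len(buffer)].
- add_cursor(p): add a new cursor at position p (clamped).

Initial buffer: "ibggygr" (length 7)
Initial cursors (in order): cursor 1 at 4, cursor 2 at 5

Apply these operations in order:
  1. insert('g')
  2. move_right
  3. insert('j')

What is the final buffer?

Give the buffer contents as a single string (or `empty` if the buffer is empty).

After op 1 (insert('g')): buffer="ibgggyggr" (len 9), cursors c1@5 c2@7, authorship ....1.2..
After op 2 (move_right): buffer="ibgggyggr" (len 9), cursors c1@6 c2@8, authorship ....1.2..
After op 3 (insert('j')): buffer="ibgggyjggjr" (len 11), cursors c1@7 c2@10, authorship ....1.12.2.

Answer: ibgggyjggjr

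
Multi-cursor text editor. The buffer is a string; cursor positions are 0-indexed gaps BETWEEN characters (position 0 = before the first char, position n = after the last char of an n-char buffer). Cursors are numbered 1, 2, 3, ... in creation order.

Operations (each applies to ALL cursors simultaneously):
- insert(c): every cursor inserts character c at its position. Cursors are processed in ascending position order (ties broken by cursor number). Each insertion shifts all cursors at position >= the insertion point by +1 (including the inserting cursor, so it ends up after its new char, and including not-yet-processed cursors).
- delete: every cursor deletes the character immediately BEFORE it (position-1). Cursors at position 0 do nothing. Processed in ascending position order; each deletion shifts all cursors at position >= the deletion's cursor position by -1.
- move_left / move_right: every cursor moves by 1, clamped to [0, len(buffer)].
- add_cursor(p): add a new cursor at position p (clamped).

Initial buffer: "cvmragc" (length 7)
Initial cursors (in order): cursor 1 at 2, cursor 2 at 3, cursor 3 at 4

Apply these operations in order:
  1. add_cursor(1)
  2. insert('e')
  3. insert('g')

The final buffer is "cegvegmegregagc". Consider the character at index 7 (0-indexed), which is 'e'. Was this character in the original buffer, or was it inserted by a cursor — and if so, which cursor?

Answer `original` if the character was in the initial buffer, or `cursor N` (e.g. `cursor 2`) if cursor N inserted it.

Answer: cursor 2

Derivation:
After op 1 (add_cursor(1)): buffer="cvmragc" (len 7), cursors c4@1 c1@2 c2@3 c3@4, authorship .......
After op 2 (insert('e')): buffer="cevemereagc" (len 11), cursors c4@2 c1@4 c2@6 c3@8, authorship .4.1.2.3...
After op 3 (insert('g')): buffer="cegvegmegregagc" (len 15), cursors c4@3 c1@6 c2@9 c3@12, authorship .44.11.22.33...
Authorship (.=original, N=cursor N): . 4 4 . 1 1 . 2 2 . 3 3 . . .
Index 7: author = 2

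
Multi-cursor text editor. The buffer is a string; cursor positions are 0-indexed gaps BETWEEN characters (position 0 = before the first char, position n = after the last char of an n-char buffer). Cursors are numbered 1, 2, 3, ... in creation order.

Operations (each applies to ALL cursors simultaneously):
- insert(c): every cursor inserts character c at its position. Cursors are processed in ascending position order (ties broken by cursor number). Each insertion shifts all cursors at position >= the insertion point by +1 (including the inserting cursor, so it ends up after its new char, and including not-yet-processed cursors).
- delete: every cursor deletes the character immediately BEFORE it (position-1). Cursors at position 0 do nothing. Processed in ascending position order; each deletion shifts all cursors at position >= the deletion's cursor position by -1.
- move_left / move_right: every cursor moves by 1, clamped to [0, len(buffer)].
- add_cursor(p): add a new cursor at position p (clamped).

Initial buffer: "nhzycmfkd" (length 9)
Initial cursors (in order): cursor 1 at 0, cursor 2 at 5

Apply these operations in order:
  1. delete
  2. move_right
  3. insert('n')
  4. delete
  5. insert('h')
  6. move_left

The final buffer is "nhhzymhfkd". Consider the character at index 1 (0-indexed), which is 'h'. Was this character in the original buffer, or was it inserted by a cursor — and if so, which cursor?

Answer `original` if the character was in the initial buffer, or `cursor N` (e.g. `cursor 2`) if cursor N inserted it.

Answer: cursor 1

Derivation:
After op 1 (delete): buffer="nhzymfkd" (len 8), cursors c1@0 c2@4, authorship ........
After op 2 (move_right): buffer="nhzymfkd" (len 8), cursors c1@1 c2@5, authorship ........
After op 3 (insert('n')): buffer="nnhzymnfkd" (len 10), cursors c1@2 c2@7, authorship .1....2...
After op 4 (delete): buffer="nhzymfkd" (len 8), cursors c1@1 c2@5, authorship ........
After op 5 (insert('h')): buffer="nhhzymhfkd" (len 10), cursors c1@2 c2@7, authorship .1....2...
After op 6 (move_left): buffer="nhhzymhfkd" (len 10), cursors c1@1 c2@6, authorship .1....2...
Authorship (.=original, N=cursor N): . 1 . . . . 2 . . .
Index 1: author = 1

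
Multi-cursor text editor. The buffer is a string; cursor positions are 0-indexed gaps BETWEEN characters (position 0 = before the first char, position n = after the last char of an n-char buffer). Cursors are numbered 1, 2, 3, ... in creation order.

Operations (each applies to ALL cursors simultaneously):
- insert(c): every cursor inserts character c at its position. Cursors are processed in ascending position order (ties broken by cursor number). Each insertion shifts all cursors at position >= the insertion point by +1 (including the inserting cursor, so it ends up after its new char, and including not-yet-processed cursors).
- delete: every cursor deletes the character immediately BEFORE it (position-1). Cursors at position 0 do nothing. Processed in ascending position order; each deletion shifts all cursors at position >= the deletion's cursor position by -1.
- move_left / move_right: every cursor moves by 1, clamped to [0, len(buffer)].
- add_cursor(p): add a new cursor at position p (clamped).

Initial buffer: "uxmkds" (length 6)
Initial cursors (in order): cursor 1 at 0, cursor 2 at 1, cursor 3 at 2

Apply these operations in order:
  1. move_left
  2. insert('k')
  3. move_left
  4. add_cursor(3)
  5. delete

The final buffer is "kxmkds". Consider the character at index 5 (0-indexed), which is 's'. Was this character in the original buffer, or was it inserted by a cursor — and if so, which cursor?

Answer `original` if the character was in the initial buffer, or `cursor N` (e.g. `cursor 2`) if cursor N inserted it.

After op 1 (move_left): buffer="uxmkds" (len 6), cursors c1@0 c2@0 c3@1, authorship ......
After op 2 (insert('k')): buffer="kkukxmkds" (len 9), cursors c1@2 c2@2 c3@4, authorship 12.3.....
After op 3 (move_left): buffer="kkukxmkds" (len 9), cursors c1@1 c2@1 c3@3, authorship 12.3.....
After op 4 (add_cursor(3)): buffer="kkukxmkds" (len 9), cursors c1@1 c2@1 c3@3 c4@3, authorship 12.3.....
After op 5 (delete): buffer="kxmkds" (len 6), cursors c1@0 c2@0 c3@0 c4@0, authorship 3.....
Authorship (.=original, N=cursor N): 3 . . . . .
Index 5: author = original

Answer: original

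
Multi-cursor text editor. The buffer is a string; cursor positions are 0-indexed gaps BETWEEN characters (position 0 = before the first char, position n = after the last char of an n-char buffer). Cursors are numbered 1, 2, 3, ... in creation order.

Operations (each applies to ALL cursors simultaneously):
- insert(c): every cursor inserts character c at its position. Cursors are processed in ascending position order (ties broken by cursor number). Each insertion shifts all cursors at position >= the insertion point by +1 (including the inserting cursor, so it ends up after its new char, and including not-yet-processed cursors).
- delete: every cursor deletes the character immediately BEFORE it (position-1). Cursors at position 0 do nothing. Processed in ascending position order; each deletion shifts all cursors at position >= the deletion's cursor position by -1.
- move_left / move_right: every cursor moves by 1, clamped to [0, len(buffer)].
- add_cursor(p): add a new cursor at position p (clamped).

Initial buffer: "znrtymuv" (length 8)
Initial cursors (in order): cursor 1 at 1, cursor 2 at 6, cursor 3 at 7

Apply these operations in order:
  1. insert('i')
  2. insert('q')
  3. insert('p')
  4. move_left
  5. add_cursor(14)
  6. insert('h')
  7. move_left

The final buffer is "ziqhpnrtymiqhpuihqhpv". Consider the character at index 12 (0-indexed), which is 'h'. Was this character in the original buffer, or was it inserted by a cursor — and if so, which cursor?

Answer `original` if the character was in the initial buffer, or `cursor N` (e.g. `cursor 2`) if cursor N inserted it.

After op 1 (insert('i')): buffer="zinrtymiuiv" (len 11), cursors c1@2 c2@8 c3@10, authorship .1.....2.3.
After op 2 (insert('q')): buffer="ziqnrtymiquiqv" (len 14), cursors c1@3 c2@10 c3@13, authorship .11.....22.33.
After op 3 (insert('p')): buffer="ziqpnrtymiqpuiqpv" (len 17), cursors c1@4 c2@12 c3@16, authorship .111.....222.333.
After op 4 (move_left): buffer="ziqpnrtymiqpuiqpv" (len 17), cursors c1@3 c2@11 c3@15, authorship .111.....222.333.
After op 5 (add_cursor(14)): buffer="ziqpnrtymiqpuiqpv" (len 17), cursors c1@3 c2@11 c4@14 c3@15, authorship .111.....222.333.
After op 6 (insert('h')): buffer="ziqhpnrtymiqhpuihqhpv" (len 21), cursors c1@4 c2@13 c4@17 c3@19, authorship .1111.....2222.34333.
After op 7 (move_left): buffer="ziqhpnrtymiqhpuihqhpv" (len 21), cursors c1@3 c2@12 c4@16 c3@18, authorship .1111.....2222.34333.
Authorship (.=original, N=cursor N): . 1 1 1 1 . . . . . 2 2 2 2 . 3 4 3 3 3 .
Index 12: author = 2

Answer: cursor 2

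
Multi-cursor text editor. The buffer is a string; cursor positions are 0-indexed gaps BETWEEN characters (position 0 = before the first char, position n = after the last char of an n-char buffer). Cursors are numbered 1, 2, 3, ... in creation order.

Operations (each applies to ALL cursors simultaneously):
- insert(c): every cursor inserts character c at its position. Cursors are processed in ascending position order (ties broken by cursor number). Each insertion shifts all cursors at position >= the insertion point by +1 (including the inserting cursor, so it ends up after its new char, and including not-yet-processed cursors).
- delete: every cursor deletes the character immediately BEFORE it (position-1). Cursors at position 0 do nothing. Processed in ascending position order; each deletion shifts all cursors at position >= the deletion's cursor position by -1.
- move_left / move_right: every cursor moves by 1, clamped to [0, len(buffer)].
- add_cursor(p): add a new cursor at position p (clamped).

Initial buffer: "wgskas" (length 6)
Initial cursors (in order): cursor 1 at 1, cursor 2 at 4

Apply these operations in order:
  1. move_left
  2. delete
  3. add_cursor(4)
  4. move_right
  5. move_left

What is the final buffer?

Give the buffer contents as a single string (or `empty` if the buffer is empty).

Answer: wgkas

Derivation:
After op 1 (move_left): buffer="wgskas" (len 6), cursors c1@0 c2@3, authorship ......
After op 2 (delete): buffer="wgkas" (len 5), cursors c1@0 c2@2, authorship .....
After op 3 (add_cursor(4)): buffer="wgkas" (len 5), cursors c1@0 c2@2 c3@4, authorship .....
After op 4 (move_right): buffer="wgkas" (len 5), cursors c1@1 c2@3 c3@5, authorship .....
After op 5 (move_left): buffer="wgkas" (len 5), cursors c1@0 c2@2 c3@4, authorship .....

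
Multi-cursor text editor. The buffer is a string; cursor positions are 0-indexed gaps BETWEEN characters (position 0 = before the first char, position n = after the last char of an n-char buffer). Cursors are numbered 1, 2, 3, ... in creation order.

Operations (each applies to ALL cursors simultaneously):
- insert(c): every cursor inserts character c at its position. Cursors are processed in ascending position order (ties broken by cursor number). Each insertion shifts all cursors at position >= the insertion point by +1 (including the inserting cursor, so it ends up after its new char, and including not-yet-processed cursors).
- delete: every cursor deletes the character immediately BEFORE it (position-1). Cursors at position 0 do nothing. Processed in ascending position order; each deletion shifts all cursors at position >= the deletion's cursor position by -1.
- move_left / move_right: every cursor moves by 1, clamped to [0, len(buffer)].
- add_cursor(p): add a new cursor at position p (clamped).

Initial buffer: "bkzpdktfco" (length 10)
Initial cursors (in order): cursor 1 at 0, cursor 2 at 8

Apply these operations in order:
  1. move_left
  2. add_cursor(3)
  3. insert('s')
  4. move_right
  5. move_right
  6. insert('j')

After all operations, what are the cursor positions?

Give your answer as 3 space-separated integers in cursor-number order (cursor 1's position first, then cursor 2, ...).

Answer: 4 15 9

Derivation:
After op 1 (move_left): buffer="bkzpdktfco" (len 10), cursors c1@0 c2@7, authorship ..........
After op 2 (add_cursor(3)): buffer="bkzpdktfco" (len 10), cursors c1@0 c3@3 c2@7, authorship ..........
After op 3 (insert('s')): buffer="sbkzspdktsfco" (len 13), cursors c1@1 c3@5 c2@10, authorship 1...3....2...
After op 4 (move_right): buffer="sbkzspdktsfco" (len 13), cursors c1@2 c3@6 c2@11, authorship 1...3....2...
After op 5 (move_right): buffer="sbkzspdktsfco" (len 13), cursors c1@3 c3@7 c2@12, authorship 1...3....2...
After op 6 (insert('j')): buffer="sbkjzspdjktsfcjo" (len 16), cursors c1@4 c3@9 c2@15, authorship 1..1.3..3..2..2.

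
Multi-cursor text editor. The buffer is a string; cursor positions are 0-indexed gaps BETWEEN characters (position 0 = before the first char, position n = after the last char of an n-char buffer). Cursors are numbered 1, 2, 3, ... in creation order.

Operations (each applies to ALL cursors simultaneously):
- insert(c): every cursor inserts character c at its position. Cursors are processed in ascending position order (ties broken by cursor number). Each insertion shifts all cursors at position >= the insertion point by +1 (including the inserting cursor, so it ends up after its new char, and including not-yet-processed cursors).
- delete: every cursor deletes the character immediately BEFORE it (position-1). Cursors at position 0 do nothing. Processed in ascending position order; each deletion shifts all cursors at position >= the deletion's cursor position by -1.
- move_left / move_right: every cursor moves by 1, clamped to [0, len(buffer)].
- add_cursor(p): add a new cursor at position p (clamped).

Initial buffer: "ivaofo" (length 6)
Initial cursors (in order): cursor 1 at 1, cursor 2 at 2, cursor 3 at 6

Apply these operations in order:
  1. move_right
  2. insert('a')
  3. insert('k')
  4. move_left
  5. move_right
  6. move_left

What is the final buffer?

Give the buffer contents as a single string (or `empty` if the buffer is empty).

Answer: ivakaakofoak

Derivation:
After op 1 (move_right): buffer="ivaofo" (len 6), cursors c1@2 c2@3 c3@6, authorship ......
After op 2 (insert('a')): buffer="ivaaaofoa" (len 9), cursors c1@3 c2@5 c3@9, authorship ..1.2...3
After op 3 (insert('k')): buffer="ivakaakofoak" (len 12), cursors c1@4 c2@7 c3@12, authorship ..11.22...33
After op 4 (move_left): buffer="ivakaakofoak" (len 12), cursors c1@3 c2@6 c3@11, authorship ..11.22...33
After op 5 (move_right): buffer="ivakaakofoak" (len 12), cursors c1@4 c2@7 c3@12, authorship ..11.22...33
After op 6 (move_left): buffer="ivakaakofoak" (len 12), cursors c1@3 c2@6 c3@11, authorship ..11.22...33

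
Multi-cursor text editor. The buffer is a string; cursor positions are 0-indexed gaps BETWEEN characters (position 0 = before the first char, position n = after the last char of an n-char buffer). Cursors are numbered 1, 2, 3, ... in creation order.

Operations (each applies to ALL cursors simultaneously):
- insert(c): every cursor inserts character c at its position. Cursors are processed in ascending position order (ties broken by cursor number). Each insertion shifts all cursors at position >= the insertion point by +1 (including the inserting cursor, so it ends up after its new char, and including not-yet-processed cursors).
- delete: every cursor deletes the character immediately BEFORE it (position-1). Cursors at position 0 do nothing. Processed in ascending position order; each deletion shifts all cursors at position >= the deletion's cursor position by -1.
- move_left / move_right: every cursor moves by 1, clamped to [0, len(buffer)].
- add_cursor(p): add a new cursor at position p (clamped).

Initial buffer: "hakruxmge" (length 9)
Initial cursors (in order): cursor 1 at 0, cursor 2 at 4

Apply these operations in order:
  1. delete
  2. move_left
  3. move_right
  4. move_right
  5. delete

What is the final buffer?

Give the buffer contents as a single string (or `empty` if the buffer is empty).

After op 1 (delete): buffer="hakuxmge" (len 8), cursors c1@0 c2@3, authorship ........
After op 2 (move_left): buffer="hakuxmge" (len 8), cursors c1@0 c2@2, authorship ........
After op 3 (move_right): buffer="hakuxmge" (len 8), cursors c1@1 c2@3, authorship ........
After op 4 (move_right): buffer="hakuxmge" (len 8), cursors c1@2 c2@4, authorship ........
After op 5 (delete): buffer="hkxmge" (len 6), cursors c1@1 c2@2, authorship ......

Answer: hkxmge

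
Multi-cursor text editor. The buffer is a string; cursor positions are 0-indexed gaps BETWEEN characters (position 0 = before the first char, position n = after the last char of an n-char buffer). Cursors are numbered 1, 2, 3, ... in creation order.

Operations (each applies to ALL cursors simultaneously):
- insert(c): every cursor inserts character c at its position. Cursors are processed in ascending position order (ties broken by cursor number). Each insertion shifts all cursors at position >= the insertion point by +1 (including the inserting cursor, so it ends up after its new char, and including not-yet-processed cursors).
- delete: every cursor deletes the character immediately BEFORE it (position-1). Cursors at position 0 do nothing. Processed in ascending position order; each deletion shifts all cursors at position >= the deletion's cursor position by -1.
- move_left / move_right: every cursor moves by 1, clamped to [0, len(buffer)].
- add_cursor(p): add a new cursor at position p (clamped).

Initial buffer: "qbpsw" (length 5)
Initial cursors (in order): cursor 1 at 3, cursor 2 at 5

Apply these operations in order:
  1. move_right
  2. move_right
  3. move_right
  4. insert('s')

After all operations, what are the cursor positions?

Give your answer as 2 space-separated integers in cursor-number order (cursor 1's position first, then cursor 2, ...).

Answer: 7 7

Derivation:
After op 1 (move_right): buffer="qbpsw" (len 5), cursors c1@4 c2@5, authorship .....
After op 2 (move_right): buffer="qbpsw" (len 5), cursors c1@5 c2@5, authorship .....
After op 3 (move_right): buffer="qbpsw" (len 5), cursors c1@5 c2@5, authorship .....
After op 4 (insert('s')): buffer="qbpswss" (len 7), cursors c1@7 c2@7, authorship .....12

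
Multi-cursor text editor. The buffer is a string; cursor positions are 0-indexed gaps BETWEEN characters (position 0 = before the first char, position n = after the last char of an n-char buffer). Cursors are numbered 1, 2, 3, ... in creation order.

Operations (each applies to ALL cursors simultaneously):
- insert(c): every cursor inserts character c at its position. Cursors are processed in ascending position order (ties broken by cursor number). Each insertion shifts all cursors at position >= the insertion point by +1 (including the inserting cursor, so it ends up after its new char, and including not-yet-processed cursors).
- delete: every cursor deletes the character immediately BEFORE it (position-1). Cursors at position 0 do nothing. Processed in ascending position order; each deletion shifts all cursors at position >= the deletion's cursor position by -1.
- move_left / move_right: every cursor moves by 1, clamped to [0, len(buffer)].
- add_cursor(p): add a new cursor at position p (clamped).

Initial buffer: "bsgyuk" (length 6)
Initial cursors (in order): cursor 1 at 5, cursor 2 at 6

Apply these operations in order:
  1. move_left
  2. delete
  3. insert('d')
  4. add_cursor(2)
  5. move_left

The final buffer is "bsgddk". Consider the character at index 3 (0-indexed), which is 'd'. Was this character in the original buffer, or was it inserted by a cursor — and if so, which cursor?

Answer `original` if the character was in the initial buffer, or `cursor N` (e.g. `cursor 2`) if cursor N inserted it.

Answer: cursor 1

Derivation:
After op 1 (move_left): buffer="bsgyuk" (len 6), cursors c1@4 c2@5, authorship ......
After op 2 (delete): buffer="bsgk" (len 4), cursors c1@3 c2@3, authorship ....
After op 3 (insert('d')): buffer="bsgddk" (len 6), cursors c1@5 c2@5, authorship ...12.
After op 4 (add_cursor(2)): buffer="bsgddk" (len 6), cursors c3@2 c1@5 c2@5, authorship ...12.
After op 5 (move_left): buffer="bsgddk" (len 6), cursors c3@1 c1@4 c2@4, authorship ...12.
Authorship (.=original, N=cursor N): . . . 1 2 .
Index 3: author = 1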